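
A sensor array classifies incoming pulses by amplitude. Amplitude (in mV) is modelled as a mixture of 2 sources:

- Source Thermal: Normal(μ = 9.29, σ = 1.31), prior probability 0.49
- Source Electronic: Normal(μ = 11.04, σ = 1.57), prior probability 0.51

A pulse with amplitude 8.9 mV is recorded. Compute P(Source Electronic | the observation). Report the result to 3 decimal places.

Apply Bayes' rule: the posterior for each component is proportional to its prior times its likelihood at x.
Normal densities:
  L_Thermal = (1/(1.31·√(2π)))·exp(−(8.9−9.29)²/(2·1.31²)) = 0.304536·exp(-0.04432) = 0.291335
  L_Electronic = (1/(1.57·√(2π)))·exp(−(8.9−11.04)²/(2·1.57²)) = 0.254103·exp(-0.92896) = 0.100361
Prior × likelihood for each component:
  w_Thermal·L_Thermal = 0.49 × 0.291335 = 0.142754
  w_Electronic·L_Electronic = 0.51 × 0.100361 = 0.0511844
Marginal: 0.142754 + 0.0511844 = 0.193939
P(Source Electronic | data) ≈ 0.264

0.264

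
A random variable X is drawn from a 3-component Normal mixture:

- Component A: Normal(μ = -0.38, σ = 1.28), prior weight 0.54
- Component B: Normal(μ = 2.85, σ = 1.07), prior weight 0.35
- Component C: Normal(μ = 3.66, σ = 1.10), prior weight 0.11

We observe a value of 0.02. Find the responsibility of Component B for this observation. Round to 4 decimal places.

0.0240

By Bayes' theorem, P(k | x) = w_k f_k(x) / Σ_j w_j f_j(x).
Evaluate each component's likelihood at the observed value:
  L_A = 0.296821
  L_B = 0.0112855
  L_C = 0.00151963
Prior × likelihood for each component:
  w_A·L_A = 0.54 × 0.296821 = 0.160283
  w_B·L_B = 0.35 × 0.0112855 = 0.00394992
  w_C·L_C = 0.11 × 0.00151963 = 0.000167159
Sum: 0.160283 + 0.00394992 + 0.000167159 = 0.1644
P(Component B | x) ≈ 0.0240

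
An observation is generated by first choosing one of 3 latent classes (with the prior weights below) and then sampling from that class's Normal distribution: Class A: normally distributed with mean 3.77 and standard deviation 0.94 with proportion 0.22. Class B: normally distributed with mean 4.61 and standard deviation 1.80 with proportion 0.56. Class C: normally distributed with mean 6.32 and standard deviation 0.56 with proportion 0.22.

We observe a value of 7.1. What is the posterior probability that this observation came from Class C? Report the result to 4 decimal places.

By Bayes' theorem, P(k | x) = w_k f_k(x) / Σ_j w_j f_j(x).
Normal densities:
  L_A = 0.000799196
  L_B = 0.0851338
  L_C = 0.270051
Prior × likelihood for each component:
  w_A·L_A = 0.22 × 0.000799196 = 0.000175823
  w_B·L_B = 0.56 × 0.0851338 = 0.0476749
  w_C·L_C = 0.22 × 0.270051 = 0.0594112
Denominator: 0.000175823 + 0.0476749 + 0.0594112 = 0.107262
P(Class C | data) = 0.0594112 / 0.107262 ≈ 0.5539

0.5539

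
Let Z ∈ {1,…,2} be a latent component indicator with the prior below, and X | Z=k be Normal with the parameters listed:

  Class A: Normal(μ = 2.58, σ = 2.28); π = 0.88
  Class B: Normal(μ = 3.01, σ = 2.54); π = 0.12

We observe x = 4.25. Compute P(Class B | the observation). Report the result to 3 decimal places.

By Bayes' theorem, P(k | x) = π_k f_k(x) / Σ_j π_j f_j(x).
Component likelihoods at x = 4.25:
  f_A = (1/(2.28·√(2π)))·exp(−(4.25−2.58)²/(2·2.28²)) = 0.174975·exp(-0.26825) = 0.133807
  f_B = (1/(2.54·√(2π)))·exp(−(4.25−3.01)²/(2·2.54²)) = 0.157064·exp(-0.11916) = 0.13942
Prior × likelihood for each component:
  π_A·f_A = 0.88 × 0.133807 = 0.11775
  π_B·f_B = 0.12 × 0.13942 = 0.0167304
Denominator: 0.11775 + 0.0167304 = 0.13448
P(Class B | 4.25) ≈ 0.124

0.124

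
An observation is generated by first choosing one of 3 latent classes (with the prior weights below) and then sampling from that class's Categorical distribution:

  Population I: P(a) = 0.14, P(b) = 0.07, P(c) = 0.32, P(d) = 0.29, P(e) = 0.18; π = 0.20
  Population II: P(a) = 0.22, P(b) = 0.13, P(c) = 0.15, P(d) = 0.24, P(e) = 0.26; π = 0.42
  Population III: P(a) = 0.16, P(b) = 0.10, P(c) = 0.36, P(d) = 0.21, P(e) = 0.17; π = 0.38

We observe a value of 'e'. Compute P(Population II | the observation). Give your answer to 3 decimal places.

0.520

By Bayes' theorem, P(k | x) = π_k f_k(x) / Σ_j π_j f_j(x).
Categorical probabilities:
  f_I = 0.18
  f_II = 0.26
  f_III = 0.17
Unnormalised posteriors:
  π_I·f_I = 0.20 × 0.18 = 0.036
  π_II·f_II = 0.42 × 0.26 = 0.1092
  π_III·f_III = 0.38 × 0.17 = 0.0646
Normaliser: 0.036 + 0.1092 + 0.0646 = 0.2098
P(Population II | x) ≈ 0.520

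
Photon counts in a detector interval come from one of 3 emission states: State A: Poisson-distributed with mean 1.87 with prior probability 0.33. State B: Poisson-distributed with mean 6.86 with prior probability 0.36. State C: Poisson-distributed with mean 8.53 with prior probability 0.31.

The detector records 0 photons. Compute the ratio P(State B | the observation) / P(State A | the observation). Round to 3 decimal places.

Only the two components matter; the odds are (w_i f_i(x)) / (w_j f_j(x)).
Component likelihoods at x = 0 photons:
  L_A = e^(−1.87)·1.87^0/0! = 0.154124
  L_B = e^(−6.86)·6.86^0/0! = 0.00104891
  L_C = e^(−8.53)·8.53^0/0! = 0.000197455
Posterior odds = (w_B·L_B) / (w_A·L_A) = (0.36·0.00104891) / (0.33·0.154124) = 0.000377609 / 0.0508608 ≈ 0.007

0.007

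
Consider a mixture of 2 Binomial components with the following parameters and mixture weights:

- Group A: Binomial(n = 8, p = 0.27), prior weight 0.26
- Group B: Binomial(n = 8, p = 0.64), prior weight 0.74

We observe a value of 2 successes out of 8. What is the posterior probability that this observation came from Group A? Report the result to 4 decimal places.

0.8130

Apply Bayes' rule: the posterior for each component is proportional to its prior times its likelihood at x.
Component likelihoods at x = 2 successes out of 8:
  f_A = 0.308903
  f_B = 0.0249651
Weight by the priors:
  π_A·f_A = 0.26 × 0.308903 = 0.0803149
  π_B·f_B = 0.74 × 0.0249651 = 0.0184742
Denominator: 0.0803149 + 0.0184742 = 0.0987891
P(Group A | x) ≈ 0.8130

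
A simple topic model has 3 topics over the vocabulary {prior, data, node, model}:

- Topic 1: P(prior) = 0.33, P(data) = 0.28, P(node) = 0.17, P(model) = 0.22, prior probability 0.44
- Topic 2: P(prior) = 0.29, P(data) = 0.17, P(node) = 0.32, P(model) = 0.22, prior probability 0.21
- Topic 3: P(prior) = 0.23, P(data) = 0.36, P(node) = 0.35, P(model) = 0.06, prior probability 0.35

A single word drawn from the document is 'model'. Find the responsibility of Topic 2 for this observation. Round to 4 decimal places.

By Bayes' theorem, P(k | x) = P(Z=k) f_k(x) / Σ_j P(Z=j) f_j(x).
Component likelihoods at x = 'model':
  f_1 = 0.22
  f_2 = 0.22
  f_3 = 0.06
Weight by the priors:
  P(Z=1)·f_1 = 0.44 × 0.22 = 0.0968
  P(Z=2)·f_2 = 0.21 × 0.22 = 0.0462
  P(Z=3)·f_3 = 0.35 × 0.06 = 0.021
Denominator: 0.0968 + 0.0462 + 0.021 = 0.164
So the posterior for Topic 2 is 0.0462 / 0.164 ≈ 0.2817.

0.2817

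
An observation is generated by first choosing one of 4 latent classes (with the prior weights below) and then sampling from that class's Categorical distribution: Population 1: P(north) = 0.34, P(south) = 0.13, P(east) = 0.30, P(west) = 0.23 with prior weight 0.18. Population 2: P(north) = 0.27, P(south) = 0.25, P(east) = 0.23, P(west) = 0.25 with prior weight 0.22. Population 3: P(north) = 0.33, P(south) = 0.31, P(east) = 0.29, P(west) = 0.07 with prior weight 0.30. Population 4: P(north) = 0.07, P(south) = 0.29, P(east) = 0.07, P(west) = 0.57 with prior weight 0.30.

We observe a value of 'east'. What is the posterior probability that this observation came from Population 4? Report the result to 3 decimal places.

0.099

The responsibility of component k is π_k f_k(x) divided by Σ_j π_j f_j(x).
Categorical probabilities:
  p_1 = P(east | comp) = 0.30
  p_2 = P(east | comp) = 0.23
  p_3 = P(east | comp) = 0.29
  p_4 = P(east | comp) = 0.07
Unnormalised posteriors:
  π_1·p_1 = 0.18 × 0.3 = 0.054
  π_2·p_2 = 0.22 × 0.23 = 0.0506
  π_3·p_3 = 0.30 × 0.29 = 0.087
  π_4·p_4 = 0.30 × 0.07 = 0.021
Normaliser: 0.054 + 0.0506 + 0.087 + 0.021 = 0.2126
So the posterior for Population 4 is 0.021 / 0.2126 ≈ 0.099.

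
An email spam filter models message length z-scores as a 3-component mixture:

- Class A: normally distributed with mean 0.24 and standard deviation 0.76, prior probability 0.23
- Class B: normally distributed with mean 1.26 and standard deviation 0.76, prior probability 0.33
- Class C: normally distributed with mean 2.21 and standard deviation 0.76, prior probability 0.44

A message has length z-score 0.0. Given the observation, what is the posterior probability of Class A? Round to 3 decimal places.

0.709

By Bayes' theorem, P(k | x) = π_k f_k(x) / Σ_j π_j f_j(x).
Normal densities:
  f_A = 0.499392
  f_B = 0.132814
  f_C = 0.00765476
Prior × likelihood for each component:
  π_A·f_A = 0.23 × 0.499392 = 0.11486
  π_B·f_B = 0.33 × 0.132814 = 0.0438285
  π_C·f_C = 0.44 × 0.00765476 = 0.00336809
Denominator: 0.11486 + 0.0438285 + 0.00336809 = 0.162057
So the posterior for Class A is 0.11486 / 0.162057 ≈ 0.709.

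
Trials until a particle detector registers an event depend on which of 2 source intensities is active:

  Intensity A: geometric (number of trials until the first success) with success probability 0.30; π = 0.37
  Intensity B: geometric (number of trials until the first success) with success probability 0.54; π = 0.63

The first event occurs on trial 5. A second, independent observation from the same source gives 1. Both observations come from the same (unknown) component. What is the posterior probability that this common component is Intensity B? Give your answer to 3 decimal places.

0.507

The responsibility of component k is π_k f_k(x) divided by Σ_j π_j f_j(x).
Since both observations come from the same component, the likelihood for component k is f_k(x₁)·f_k(x₂).
  L_A = [0.30·(1−0.30)^4 = 0.30·0.2401 = 0.07203] × [0.3] = 0.021609
  L_B = [0.54·(1−0.54)^4 = 0.54·0.0447746 = 0.0241783] × [0.54] = 0.0130563
Prior × likelihood for each component:
  π_A·L_A = 0.37 × 0.021609 = 0.00799533
  π_B·L_B = 0.63 × 0.0130563 = 0.00822544
Evidence: 0.00799533 + 0.00822544 = 0.0162208
So the posterior for Intensity B is 0.00822544 / 0.0162208 ≈ 0.507.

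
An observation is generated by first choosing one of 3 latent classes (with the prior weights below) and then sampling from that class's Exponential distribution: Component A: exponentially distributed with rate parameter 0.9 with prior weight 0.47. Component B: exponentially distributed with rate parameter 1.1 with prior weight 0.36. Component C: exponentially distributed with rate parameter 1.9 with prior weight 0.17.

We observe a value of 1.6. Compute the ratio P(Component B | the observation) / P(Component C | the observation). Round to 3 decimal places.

Posterior odds = (π_i f_i(x)) / (π_j f_j(x)); the normalising sum cancels.
Evaluate each component's likelihood at the observed value:
  L_A = 0.213235
  L_B = 0.189249
  L_C = 0.0908863
Odds = (0.36/0.17) × (0.189249/0.0908863) = 2.11765 × 2.08227 ≈ 4.410

4.410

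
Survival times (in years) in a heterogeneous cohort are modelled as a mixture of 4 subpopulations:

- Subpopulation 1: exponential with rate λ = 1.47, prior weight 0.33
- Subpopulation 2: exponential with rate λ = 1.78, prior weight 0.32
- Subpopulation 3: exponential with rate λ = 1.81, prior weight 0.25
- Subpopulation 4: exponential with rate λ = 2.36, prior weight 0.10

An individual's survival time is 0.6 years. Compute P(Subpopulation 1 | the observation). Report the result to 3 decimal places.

0.331

P(component k | x) = π_k·f_k(x) / marginal(x), where marginal(x) = Σ_j π_j·f_j(x).
Evaluate each component's likelihood at the observed value:
  p_1 = 1.47·e^(−1.47·0.6) = 1.47·e^(−0.8820) = 0.608513
  p_2 = 1.78·e^(−1.78·0.6) = 1.78·e^(−1.0680) = 0.611777
  p_3 = 1.81·e^(−1.81·0.6) = 1.81·e^(−1.0860) = 0.610991
  p_4 = 2.36·e^(−2.36·0.6) = 2.36·e^(−1.4160) = 0.572731
Multiply by the mixture weights:
  π_1·p_1 = 0.33 × 0.608513 = 0.200809
  π_2·p_2 = 0.32 × 0.611777 = 0.195769
  π_3·p_3 = 0.25 × 0.610991 = 0.152748
  π_4·p_4 = 0.10 × 0.572731 = 0.0572731
Marginal: 0.200809 + 0.195769 + 0.152748 + 0.0572731 = 0.606599
P(Subpopulation 1 | the observation) = 0.200809 / 0.606599 ≈ 0.331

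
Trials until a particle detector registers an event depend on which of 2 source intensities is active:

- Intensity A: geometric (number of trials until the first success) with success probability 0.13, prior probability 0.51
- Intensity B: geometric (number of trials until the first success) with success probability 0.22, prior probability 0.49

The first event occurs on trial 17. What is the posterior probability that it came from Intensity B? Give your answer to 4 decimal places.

By Bayes' theorem, P(k | x) = w_k f_k(x) / Σ_j w_j f_j(x).
Evaluate each component's likelihood at the observed value:
  L_A = 0.13·(1−0.13)^16 = 0.13·0.107723 = 0.014004
  L_B = 0.22·(1−0.22)^16 = 0.22·0.0187721 = 0.00412987
Weight by the priors:
  w_A·L_A = 0.51 × 0.014004 = 0.00714203
  w_B·L_B = 0.49 × 0.00412987 = 0.00202364
Normaliser: 0.00714203 + 0.00202364 = 0.00916566
P(Intensity B | 17) ≈ 0.2208

0.2208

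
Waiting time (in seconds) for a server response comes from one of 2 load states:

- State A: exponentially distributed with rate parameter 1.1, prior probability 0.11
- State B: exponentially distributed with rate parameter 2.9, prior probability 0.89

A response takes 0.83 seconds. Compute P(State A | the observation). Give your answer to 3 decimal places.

Posterior ∝ prior × likelihood, so P(k | x) ∝ π_k f_k(x); normalise over all components.
Evaluate each component's likelihood at the observed value:
  p_A = 1.1·e^(−1.1·0.83) = 1.1·e^(−0.9130) = 0.44145
  p_B = 2.9·e^(−2.9·0.83) = 2.9·e^(−2.4070) = 0.261247
Prior × likelihood for each component:
  π_A·p_A = 0.11 × 0.44145 = 0.0485595
  π_B·p_B = 0.89 × 0.261247 = 0.23251
Denominator: 0.0485595 + 0.23251 = 0.281069
P(State A | data) = 0.0485595 / 0.281069 ≈ 0.173

0.173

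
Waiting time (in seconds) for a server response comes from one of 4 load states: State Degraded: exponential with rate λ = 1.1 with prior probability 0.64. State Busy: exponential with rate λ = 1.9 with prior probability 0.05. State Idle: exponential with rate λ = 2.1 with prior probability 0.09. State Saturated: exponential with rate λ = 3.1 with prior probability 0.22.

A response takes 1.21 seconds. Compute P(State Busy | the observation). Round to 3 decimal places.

0.042

Posterior ∝ prior × likelihood, so P(k | x) ∝ w_k f_k(x); normalise over all components.
Exponential densities:
  f_Degraded = 1.1·e^(−1.1·1.21) = 1.1·e^(−1.3310) = 0.290634
  f_Busy = 1.9·e^(−1.9·1.21) = 1.9·e^(−2.2990) = 0.190682
  f_Idle = 2.1·e^(−2.1·1.21) = 2.1·e^(−2.5410) = 0.165454
  f_Saturated = 3.1·e^(−3.1·1.21) = 3.1·e^(−3.7510) = 0.0728321
Weight by the priors:
  w_Degraded·f_Degraded = 0.64 × 0.290634 = 0.186006
  w_Busy·f_Busy = 0.05 × 0.190682 = 0.00953412
  w_Idle·f_Idle = 0.09 × 0.165454 = 0.0148909
  w_Saturated·f_Saturated = 0.22 × 0.0728321 = 0.0160231
Sum: 0.186006 + 0.00953412 + 0.0148909 + 0.0160231 = 0.226454
P(State Busy | 1.21 seconds) ≈ 0.042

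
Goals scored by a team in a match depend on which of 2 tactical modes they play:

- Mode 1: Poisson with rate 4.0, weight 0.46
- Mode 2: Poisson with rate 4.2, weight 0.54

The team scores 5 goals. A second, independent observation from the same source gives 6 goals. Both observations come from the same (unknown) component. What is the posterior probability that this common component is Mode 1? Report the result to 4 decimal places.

By Bayes' theorem, P(k | x) = w_k f_k(x) / Σ_j w_j f_j(x).
Since both observations come from the same component, the likelihood for component k is f_k(x₁)·f_k(x₂).
  L_1 = [e^(−4.0)·4.0^5/5! = 0.156293] × [0.104196] = 0.0162851
  L_2 = [e^(−4.2)·4.2^5/5! = 0.163316] × [0.114321] = 0.0186705
Prior × likelihood for each component:
  w_1·L_1 = 0.46 × 0.0162851 = 0.00749114
  w_2·L_2 = 0.54 × 0.0186705 = 0.010082
Evidence: 0.00749114 + 0.010082 = 0.0175732
Responsibility of Mode 1: 0.00749114 / 0.0175732 ≈ 0.4263

0.4263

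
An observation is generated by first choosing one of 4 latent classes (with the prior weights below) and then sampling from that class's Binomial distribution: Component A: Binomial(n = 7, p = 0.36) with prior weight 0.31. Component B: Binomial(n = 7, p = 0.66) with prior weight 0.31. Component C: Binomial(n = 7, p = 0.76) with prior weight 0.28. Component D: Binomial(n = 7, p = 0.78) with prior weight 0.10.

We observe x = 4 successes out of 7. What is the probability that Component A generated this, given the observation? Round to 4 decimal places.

0.2545

By Bayes' theorem, P(k | x) = w_k f_k(x) / Σ_j w_j f_j(x).
Component likelihoods at x = 4 successes out of 7:
  p_A = 0.154105
  p_B = 0.261024
  p_C = 0.16142
  p_D = 0.137948
Prior × likelihood for each component:
  w_A·p_A = 0.31 × 0.154105 = 0.0477727
  w_B·p_B = 0.31 × 0.261024 = 0.0809175
  w_C·p_C = 0.28 × 0.16142 = 0.0451975
  w_D·p_D = 0.10 × 0.137948 = 0.0137948
Sum: 0.0477727 + 0.0809175 + 0.0451975 + 0.0137948 = 0.187682
So the posterior for Component A is 0.0477727 / 0.187682 ≈ 0.2545.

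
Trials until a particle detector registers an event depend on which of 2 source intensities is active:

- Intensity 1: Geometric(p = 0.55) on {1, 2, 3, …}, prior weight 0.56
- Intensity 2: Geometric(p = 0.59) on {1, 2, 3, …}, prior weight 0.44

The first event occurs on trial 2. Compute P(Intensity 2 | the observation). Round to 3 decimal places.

By Bayes' theorem, P(k | x) = P(Z=k) f_k(x) / Σ_j P(Z=j) f_j(x).
Component likelihoods at x = 2:
  p_1 = 0.55·(1−0.55)^1 = 0.55·0.45 = 0.2475
  p_2 = 0.59·(1−0.59)^1 = 0.59·0.41 = 0.2419
Multiply by the mixture weights:
  P(Z=1)·p_1 = 0.56 × 0.2475 = 0.1386
  P(Z=2)·p_2 = 0.44 × 0.2419 = 0.106436
Marginal: 0.1386 + 0.106436 = 0.245036
P(Intensity 2 | 2) ≈ 0.434

0.434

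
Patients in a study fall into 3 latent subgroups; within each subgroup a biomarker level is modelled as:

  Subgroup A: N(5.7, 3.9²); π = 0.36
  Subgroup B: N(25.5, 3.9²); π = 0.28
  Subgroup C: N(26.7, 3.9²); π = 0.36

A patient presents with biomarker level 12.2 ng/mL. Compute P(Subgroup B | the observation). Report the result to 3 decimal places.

P(component k | x) = P(Z=k)·f_k(x) / marginal(x), where marginal(x) = Σ_j P(Z=j)·f_j(x).
Component likelihoods at x = 12.2 ng/mL:
  L_A = 0.025507
  L_B = 0.00030511
  L_C = 0.000101903
Unnormalised posteriors:
  P(Z=A)·L_A = 0.36 × 0.025507 = 0.00918251
  P(Z=B)·L_B = 0.28 × 0.00030511 = 8.54307e-05
  P(Z=C)·L_C = 0.36 × 0.000101903 = 3.66852e-05
Marginal: 0.00918251 + 8.54307e-05 + 3.66852e-05 = 0.00930462
P(Subgroup B | the observation) = 8.54307e-05 / 0.00930462 ≈ 0.009

0.009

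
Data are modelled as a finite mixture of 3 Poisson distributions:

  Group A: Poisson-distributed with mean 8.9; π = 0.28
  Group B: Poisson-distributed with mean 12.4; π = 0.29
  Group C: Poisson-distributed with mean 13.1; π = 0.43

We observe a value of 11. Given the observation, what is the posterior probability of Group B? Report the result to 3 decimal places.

0.314

By Bayes' theorem, P(k | x) = P(Z=k) f_k(x) / Σ_j P(Z=j) f_j(x).
Poisson probabilities:
  p_A = e^(−8.9)·8.9^11/11! = 0.094823
  p_B = e^(−12.4)·12.4^11/11! = 0.109959
  p_C = e^(−13.1)·13.1^11/11! = 0.0999012
Weight by the priors:
  P(Z=A)·p_A = 0.28 × 0.094823 = 0.0265504
  P(Z=B)·p_B = 0.29 × 0.109959 = 0.0318881
  P(Z=C)·p_C = 0.43 × 0.0999012 = 0.0429575
Denominator: 0.0265504 + 0.0318881 + 0.0429575 = 0.101396
Responsibility of Group B: 0.0318881 / 0.101396 ≈ 0.314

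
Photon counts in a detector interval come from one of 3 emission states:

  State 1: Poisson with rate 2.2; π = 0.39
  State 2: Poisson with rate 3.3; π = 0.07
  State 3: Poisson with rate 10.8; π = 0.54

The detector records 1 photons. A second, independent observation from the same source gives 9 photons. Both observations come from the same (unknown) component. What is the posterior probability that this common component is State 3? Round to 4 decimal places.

0.1509

The responsibility of component k is π_k f_k(x) divided by Σ_j π_j f_j(x).
Since both observations come from the same component, the likelihood for component k is f_k(x₁)·f_k(x₂).
  p_1 = [e^(−2.2)·2.2^1/1! = 0.243767] × [0.000368632] = 8.98603e-05
  p_2 = [e^(−3.3)·3.3^1/1! = 0.121714] × [0.00471727] = 0.00057416
  p_3 = [e^(−10.8)·10.8^1/1! = 0.000220315] × [0.112375] = 2.47579e-05
Unnormalised posteriors:
  π_1·p_1 = 0.39 × 8.98603e-05 = 3.50455e-05
  π_2·p_2 = 0.07 × 0.00057416 = 4.01912e-05
  π_3·p_3 = 0.54 × 2.47579e-05 = 1.33693e-05
Sum: 3.50455e-05 + 4.01912e-05 + 1.33693e-05 = 8.8606e-05
P(State 3 | x₁, x₂) ≈ 0.1509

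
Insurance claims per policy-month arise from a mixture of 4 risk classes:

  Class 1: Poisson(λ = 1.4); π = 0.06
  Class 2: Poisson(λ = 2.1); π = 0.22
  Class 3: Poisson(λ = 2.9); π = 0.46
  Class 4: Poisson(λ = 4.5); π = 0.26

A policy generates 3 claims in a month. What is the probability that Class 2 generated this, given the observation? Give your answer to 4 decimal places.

The responsibility of component k is π_k f_k(x) divided by Σ_j π_j f_j(x).
Component likelihoods at x = 3 claims:
  L_1 = e^(−1.4)·1.4^3/3! = 0.112777
  L_2 = e^(−2.1)·2.1^3/3! = 0.189011
  L_3 = e^(−2.9)·2.9^3/3! = 0.22366
  L_4 = e^(−4.5)·4.5^3/3! = 0.168718
Unnormalised posteriors:
  π_1·L_1 = 0.06 × 0.112777 = 0.00676662
  π_2·L_2 = 0.22 × 0.189011 = 0.0415825
  π_3·L_3 = 0.46 × 0.22366 = 0.102884
  π_4·L_4 = 0.26 × 0.168718 = 0.0438667
Denominator: 0.00676662 + 0.0415825 + 0.102884 + 0.0438667 = 0.1951
Responsibility of Class 2: 0.0415825 / 0.1951 ≈ 0.2131

0.2131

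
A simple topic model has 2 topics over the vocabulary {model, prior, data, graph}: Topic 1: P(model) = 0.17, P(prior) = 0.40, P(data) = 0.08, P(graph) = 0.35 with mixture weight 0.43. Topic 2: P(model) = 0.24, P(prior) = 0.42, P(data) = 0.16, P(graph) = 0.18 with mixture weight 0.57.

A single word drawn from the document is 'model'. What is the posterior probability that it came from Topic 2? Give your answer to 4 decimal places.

Posterior ∝ prior × likelihood, so P(k | x) ∝ w_k f_k(x); normalise over all components.
Evaluate each component's likelihood at the observed value:
  f_1 = P(model | comp) = 0.17
  f_2 = P(model | comp) = 0.24
Prior × likelihood for each component:
  w_1·f_1 = 0.43 × 0.17 = 0.0731
  w_2·f_2 = 0.57 × 0.24 = 0.1368
Marginal: 0.0731 + 0.1368 = 0.2099
Responsibility of Topic 2: 0.1368 / 0.2099 ≈ 0.6517

0.6517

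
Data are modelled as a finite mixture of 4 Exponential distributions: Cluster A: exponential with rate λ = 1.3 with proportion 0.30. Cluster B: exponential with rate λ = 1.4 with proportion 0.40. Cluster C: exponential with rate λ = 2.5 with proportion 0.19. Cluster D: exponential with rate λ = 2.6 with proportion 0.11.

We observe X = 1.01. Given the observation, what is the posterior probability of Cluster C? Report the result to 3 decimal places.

P(component k | x) = P(Z=k)·f_k(x) / marginal(x), where marginal(x) = Σ_j P(Z=j)·f_j(x).
Evaluate each component's likelihood at the observed value:
  f_A = 0.349715
  f_B = 0.340436
  f_C = 0.200146
  f_D = 0.188155
Unnormalised posteriors:
  P(Z=A)·f_A = 0.30 × 0.349715 = 0.104915
  P(Z=B)·f_B = 0.40 × 0.340436 = 0.136174
  P(Z=C)·f_C = 0.19 × 0.200146 = 0.0380277
  P(Z=D)·f_D = 0.11 × 0.188155 = 0.0206971
Denominator: 0.104915 + 0.136174 + 0.0380277 + 0.0206971 = 0.299814
P(Cluster C | 1.01) = 0.0380277 / 0.299814 ≈ 0.127

0.127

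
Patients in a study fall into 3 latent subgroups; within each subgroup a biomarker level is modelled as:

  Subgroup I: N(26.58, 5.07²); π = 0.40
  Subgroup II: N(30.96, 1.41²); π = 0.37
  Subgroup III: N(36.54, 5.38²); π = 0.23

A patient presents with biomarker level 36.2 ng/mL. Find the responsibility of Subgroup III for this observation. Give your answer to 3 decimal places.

0.762

Apply Bayes' rule: the posterior for each component is proportional to its prior times its likelihood at x.
Component likelihoods at x = 36.2 ng/mL:
  f_I = (1/(5.07·√(2π)))·exp(−(36.2−26.58)²/(2·5.07²)) = 0.078687·exp(-1.80013) = 0.0130051
  f_II = (1/(1.41·√(2π)))·exp(−(36.2−30.96)²/(2·1.41²)) = 0.282938·exp(-6.90549) = 0.00028358
  f_III = (1/(5.38·√(2π)))·exp(−(36.2−36.54)²/(2·5.38²)) = 0.074153·exp(-0.00200) = 0.0740049
Multiply by the mixture weights:
  P(Z=I)·f_I = 0.40 × 0.0130051 = 0.00520205
  P(Z=II)·f_II = 0.37 × 0.00028358 = 0.000104925
  P(Z=III)·f_III = 0.23 × 0.0740049 = 0.0170211
Sum: 0.00520205 + 0.000104925 + 0.0170211 = 0.0223281
Responsibility of Subgroup III: 0.0170211 / 0.0223281 ≈ 0.762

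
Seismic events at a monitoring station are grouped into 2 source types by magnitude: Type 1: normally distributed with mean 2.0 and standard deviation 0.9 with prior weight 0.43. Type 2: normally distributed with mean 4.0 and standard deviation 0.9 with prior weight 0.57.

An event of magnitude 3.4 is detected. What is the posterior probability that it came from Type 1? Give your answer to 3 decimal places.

Posterior ∝ prior × likelihood, so P(k | x) ∝ w_k f_k(x); normalise over all components.
Component likelihoods at x = 3.4:
  f_1 = (1/(0.9·√(2π)))·exp(−(3.4−2.0)²/(2·0.9²)) = 0.443269·exp(-1.20988) = 0.132198
  f_2 = (1/(0.9·√(2π)))·exp(−(3.4−4.0)²/(2·0.9²)) = 0.443269·exp(-0.22222) = 0.354942
Unnormalised posteriors:
  w_1·f_1 = 0.43 × 0.132198 = 0.0568451
  w_2·f_2 = 0.57 × 0.354942 = 0.202317
Marginal: 0.0568451 + 0.202317 = 0.259162
So the posterior for Type 1 is 0.0568451 / 0.259162 ≈ 0.219.

0.219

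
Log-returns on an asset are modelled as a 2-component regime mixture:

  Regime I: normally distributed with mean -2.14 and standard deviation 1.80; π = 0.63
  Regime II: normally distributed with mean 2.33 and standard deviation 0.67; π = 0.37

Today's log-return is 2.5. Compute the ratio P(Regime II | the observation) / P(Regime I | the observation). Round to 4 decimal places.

Only the two components matter; the odds are (w_i f_i(x)) / (w_j f_j(x)).
Evaluate each component's likelihood at the observed value:
  p_I = (1/(1.80·√(2π)))·exp(−(2.5−-2.14)²/(2·1.80²)) = 0.221635·exp(-3.32247) = 0.00799296
  p_II = (1/(0.67·√(2π)))·exp(−(2.5−2.33)²/(2·0.67²)) = 0.595436·exp(-0.03219) = 0.576574
0.213333 / 0.00503556 ≈ 42.3652

42.3652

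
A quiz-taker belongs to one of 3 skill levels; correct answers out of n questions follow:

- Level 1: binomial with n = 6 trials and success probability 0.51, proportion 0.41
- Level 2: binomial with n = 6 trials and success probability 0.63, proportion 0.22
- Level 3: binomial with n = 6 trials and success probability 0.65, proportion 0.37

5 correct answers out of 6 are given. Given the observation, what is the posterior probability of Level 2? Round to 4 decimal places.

Apply Bayes' rule: the posterior for each component is proportional to its prior times its likelihood at x.
Binomial probabilities:
  L_1 = C(6,5)·0.51^5·0.49^1 = 6·0.0345025·0.49 = 0.101437
  L_2 = C(6,5)·0.63^5·0.37^1 = 6·0.0992437·0.37 = 0.220321
  L_3 = C(6,5)·0.65^5·0.35^1 = 6·0.116029·0.35 = 0.243661
Multiply by the mixture weights:
  π_1·L_1 = 0.41 × 0.101437 = 0.0415893
  π_2·L_2 = 0.22 × 0.220321 = 0.0484706
  π_3·L_3 = 0.37 × 0.243661 = 0.0901546
Sum: 0.0415893 + 0.0484706 + 0.0901546 = 0.180215
So the posterior for Level 2 is 0.0484706 / 0.180215 ≈ 0.2690.

0.2690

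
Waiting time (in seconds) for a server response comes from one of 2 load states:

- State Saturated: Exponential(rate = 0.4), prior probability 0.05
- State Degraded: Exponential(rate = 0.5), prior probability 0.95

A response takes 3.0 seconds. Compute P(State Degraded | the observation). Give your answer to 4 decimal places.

The responsibility of component k is P(Z=k) f_k(x) divided by Σ_j P(Z=j) f_j(x).
Evaluate each component's likelihood at the observed value:
  L_Saturated = 0.4·e^(−0.4·3.0) = 0.4·e^(−1.2000) = 0.120478
  L_Degraded = 0.5·e^(−0.5·3.0) = 0.5·e^(−1.5000) = 0.111565
Unnormalised posteriors:
  P(Z=Saturated)·L_Saturated = 0.05 × 0.120478 = 0.00602388
  P(Z=Degraded)·L_Degraded = 0.95 × 0.111565 = 0.105987
Normaliser: 0.00602388 + 0.105987 = 0.112011
P(State Degraded | 3.0 seconds) = 0.105987 / 0.112011 ≈ 0.9462

0.9462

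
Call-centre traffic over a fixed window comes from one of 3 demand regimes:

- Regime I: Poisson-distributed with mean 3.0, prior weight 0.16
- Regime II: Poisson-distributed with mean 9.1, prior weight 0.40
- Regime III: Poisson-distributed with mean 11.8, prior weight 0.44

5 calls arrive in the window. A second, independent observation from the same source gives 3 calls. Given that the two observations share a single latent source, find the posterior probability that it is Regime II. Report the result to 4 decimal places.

0.0824

P(component k | x) = π_k·f_k(x) / marginal(x), where marginal(x) = Σ_j π_j·f_j(x).
Since both observations come from the same component, the likelihood for component k is f_k(x₁)·f_k(x₂).
  f_I = [0.100819] × [0.224042] = 0.0225876
  f_II = [0.0580692] × [0.0140247] = 0.000814402
  f_III = [0.0143072] × [0.00205504] = 2.94018e-05
Weight by the priors:
  π_I·f_I = 0.16 × 0.0225876 = 0.00361402
  π_II·f_II = 0.40 × 0.000814402 = 0.000325761
  π_III·f_III = 0.44 × 2.94018e-05 = 1.29368e-05
Normaliser: 0.00361402 + 0.000325761 + 1.29368e-05 = 0.00395272
So the posterior for Regime II is 0.000325761 / 0.00395272 ≈ 0.0824.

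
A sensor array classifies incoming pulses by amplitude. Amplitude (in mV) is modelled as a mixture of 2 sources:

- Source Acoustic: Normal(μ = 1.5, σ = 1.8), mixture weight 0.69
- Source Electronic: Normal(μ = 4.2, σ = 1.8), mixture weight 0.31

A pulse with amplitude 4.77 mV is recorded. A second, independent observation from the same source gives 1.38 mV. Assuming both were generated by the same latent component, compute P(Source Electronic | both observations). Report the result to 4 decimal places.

0.3953

Apply Bayes' rule: the posterior for each component is proportional to its prior times its likelihood at x.
Since both observations come from the same component, the likelihood for component k is f_k(x₁)·f_k(x₂).
  f_Acoustic = [(1/(1.8·√(2π)))·exp(−(4.77−1.5)²/(2·1.8²)) = 0.221635·exp(-1.65014) = 0.042559] × [0.221143] = 0.00941161
  f_Electronic = [(1/(1.8·√(2π)))·exp(−(4.77−4.2)²/(2·1.8²)) = 0.221635·exp(-0.05014) = 0.210796] × [0.0649623] = 0.0136938
Prior × likelihood for each component:
  w_Acoustic·f_Acoustic = 0.69 × 0.00941161 = 0.00649401
  w_Electronic·f_Electronic = 0.31 × 0.0136938 = 0.00424508
Normaliser: 0.00649401 + 0.00424508 = 0.0107391
P(Source Electronic | x) = 0.00424508 / 0.0107391 ≈ 0.3953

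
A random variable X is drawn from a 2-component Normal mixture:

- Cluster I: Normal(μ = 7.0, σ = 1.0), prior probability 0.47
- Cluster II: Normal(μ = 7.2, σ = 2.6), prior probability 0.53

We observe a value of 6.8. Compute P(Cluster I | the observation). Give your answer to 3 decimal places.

0.696

The responsibility of component k is w_k f_k(x) divided by Σ_j w_j f_j(x).
Normal densities:
  L_I = 0.391043
  L_II = 0.151634
Prior × likelihood for each component:
  w_I·L_I = 0.47 × 0.391043 = 0.18379
  w_II·L_II = 0.53 × 0.151634 = 0.0803661
Denominator: 0.18379 + 0.0803661 = 0.264156
P(Cluster I | 6.8) ≈ 0.696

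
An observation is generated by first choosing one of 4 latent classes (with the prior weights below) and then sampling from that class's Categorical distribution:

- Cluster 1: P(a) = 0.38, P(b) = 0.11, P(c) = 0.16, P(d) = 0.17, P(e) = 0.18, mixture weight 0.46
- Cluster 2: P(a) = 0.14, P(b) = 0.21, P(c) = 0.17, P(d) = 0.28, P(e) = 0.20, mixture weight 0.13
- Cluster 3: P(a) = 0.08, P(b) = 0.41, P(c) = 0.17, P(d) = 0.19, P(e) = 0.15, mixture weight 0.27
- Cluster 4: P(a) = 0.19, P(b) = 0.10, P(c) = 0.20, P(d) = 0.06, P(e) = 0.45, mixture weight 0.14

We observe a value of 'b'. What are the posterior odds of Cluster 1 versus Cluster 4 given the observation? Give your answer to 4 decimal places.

3.6143

The posterior odds equal the prior odds times the likelihood ratio: (w_i/w_j)·(f_i(x)/f_j(x)).
Categorical probabilities:
  L_1 = 0.11
  L_2 = 0.21
  L_3 = 0.41
  L_4 = 0.1
0.0506 / 0.014 ≈ 3.6143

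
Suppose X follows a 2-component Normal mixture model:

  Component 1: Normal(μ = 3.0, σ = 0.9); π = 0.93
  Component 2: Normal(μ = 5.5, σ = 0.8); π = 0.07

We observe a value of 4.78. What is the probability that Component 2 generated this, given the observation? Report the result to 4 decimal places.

0.2853

By Bayes' theorem, P(k | x) = w_k f_k(x) / Σ_j w_j f_j(x).
Normal densities:
  p_1 = 0.0627008
  p_2 = 0.332607
Prior × likelihood for each component:
  w_1·p_1 = 0.93 × 0.0627008 = 0.0583118
  w_2·p_2 = 0.07 × 0.332607 = 0.0232825
Normaliser: 0.0583118 + 0.0232825 = 0.0815942
Responsibility of Component 2: 0.0232825 / 0.0815942 ≈ 0.2853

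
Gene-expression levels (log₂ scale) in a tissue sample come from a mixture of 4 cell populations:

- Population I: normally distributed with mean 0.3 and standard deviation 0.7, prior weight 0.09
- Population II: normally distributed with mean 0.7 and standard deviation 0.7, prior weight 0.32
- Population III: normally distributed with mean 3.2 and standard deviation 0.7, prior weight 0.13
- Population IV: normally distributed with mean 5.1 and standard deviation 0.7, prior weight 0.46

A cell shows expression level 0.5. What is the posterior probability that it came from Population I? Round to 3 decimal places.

By Bayes' theorem, P(k | x) = P(Z=k) f_k(x) / Σ_j P(Z=j) f_j(x).
Normal densities:
  p_I = (1/(0.7·√(2π)))·exp(−(0.5−0.3)²/(2·0.7²)) = 0.569918·exp(-0.04082) = 0.547124
  p_II = (1/(0.7·√(2π)))·exp(−(0.5−0.7)²/(2·0.7²)) = 0.569918·exp(-0.04082) = 0.547124
  p_III = (1/(0.7·√(2π)))·exp(−(0.5−3.2)²/(2·0.7²)) = 0.569918·exp(-7.43878) = 0.000335114
  p_IV = (1/(0.7·√(2π)))·exp(−(0.5−5.1)²/(2·0.7²)) = 0.569918·exp(-21.59184) = 2.39109e-10
Prior × likelihood for each component:
  P(Z=I)·p_I = 0.09 × 0.547124 = 0.0492412
  P(Z=II)·p_II = 0.32 × 0.547124 = 0.17508
  P(Z=III)·p_III = 0.13 × 0.000335114 = 4.35648e-05
  P(Z=IV)·p_IV = 0.46 × 2.39109e-10 = 1.0999e-10
Denominator: 0.0492412 + 0.17508 + 4.35648e-05 + 1.0999e-10 = 0.224364
P(Population I | 0.5) ≈ 0.219

0.219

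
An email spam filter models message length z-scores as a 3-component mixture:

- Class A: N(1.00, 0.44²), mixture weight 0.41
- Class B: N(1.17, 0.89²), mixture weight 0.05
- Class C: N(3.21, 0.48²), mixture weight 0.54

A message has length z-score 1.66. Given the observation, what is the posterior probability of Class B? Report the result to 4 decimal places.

0.1353

Posterior ∝ prior × likelihood, so P(k | x) ∝ w_k f_k(x); normalise over all components.
Evaluate each component's likelihood at the observed value:
  f_A = (1/(0.44·√(2π)))·exp(−(1.66−1.00)²/(2·0.44²)) = 0.906687·exp(-1.12500) = 0.294358
  f_B = (1/(0.89·√(2π)))·exp(−(1.66−1.17)²/(2·0.89²)) = 0.448250·exp(-0.15156) = 0.385211
  f_C = (1/(0.48·√(2π)))·exp(−(1.66−3.21)²/(2·0.48²)) = 0.831130·exp(-5.21376) = 0.00452233
Weight by the priors:
  w_A·f_A = 0.41 × 0.294358 = 0.120687
  w_B·f_B = 0.05 × 0.385211 = 0.0192606
  w_C·f_C = 0.54 × 0.00452233 = 0.00244206
Sum: 0.120687 + 0.0192606 + 0.00244206 = 0.142389
P(Class B | the observation) ≈ 0.1353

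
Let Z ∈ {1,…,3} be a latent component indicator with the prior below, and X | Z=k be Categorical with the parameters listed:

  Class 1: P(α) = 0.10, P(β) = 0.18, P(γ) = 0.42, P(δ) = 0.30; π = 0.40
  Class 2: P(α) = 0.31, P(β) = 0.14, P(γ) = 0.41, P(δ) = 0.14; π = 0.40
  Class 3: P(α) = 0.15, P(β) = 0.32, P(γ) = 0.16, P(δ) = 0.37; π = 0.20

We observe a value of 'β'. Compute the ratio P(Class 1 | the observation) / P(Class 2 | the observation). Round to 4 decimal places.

Only the two components matter; the odds are (P(Z=i) f_i(x)) / (P(Z=j) f_j(x)).
Categorical probabilities:
  L_1 = P(β | comp) = 0.18
  L_2 = P(β | comp) = 0.14
  L_3 = P(β | comp) = 0.32
Posterior odds = (P(Z=1)·L_1) / (P(Z=2)·L_2) = (0.40·0.18) / (0.40·0.14) = 0.072 / 0.056 ≈ 1.2857

1.2857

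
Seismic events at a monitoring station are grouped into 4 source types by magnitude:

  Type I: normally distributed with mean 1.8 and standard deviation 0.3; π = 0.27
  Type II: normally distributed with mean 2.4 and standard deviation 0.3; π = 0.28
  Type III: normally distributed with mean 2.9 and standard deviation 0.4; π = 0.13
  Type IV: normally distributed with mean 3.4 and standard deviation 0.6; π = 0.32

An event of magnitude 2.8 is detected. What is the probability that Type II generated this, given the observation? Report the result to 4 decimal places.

By Bayes' theorem, P(k | x) = π_k f_k(x) / Σ_j π_j f_j(x).
Evaluate each component's likelihood at the observed value:
  f_I = 0.00514093
  f_II = 0.5467
  f_III = 0.96667
  f_IV = 0.403285
Weight by the priors:
  π_I·f_I = 0.27 × 0.00514093 = 0.00138805
  π_II·f_II = 0.28 × 0.5467 = 0.153076
  π_III·f_III = 0.13 × 0.96667 = 0.125667
  π_IV·f_IV = 0.32 × 0.403285 = 0.129051
Marginal: 0.00138805 + 0.153076 + 0.125667 + 0.129051 = 0.409182
P(Type II | the observation) = 0.153076 / 0.409182 ≈ 0.3741

0.3741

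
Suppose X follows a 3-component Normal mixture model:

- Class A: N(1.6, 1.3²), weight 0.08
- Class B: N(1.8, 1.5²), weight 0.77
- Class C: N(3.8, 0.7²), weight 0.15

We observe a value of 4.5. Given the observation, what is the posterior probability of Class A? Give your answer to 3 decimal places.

Apply Bayes' rule: the posterior for each component is proportional to its prior times its likelihood at x.
Component likelihoods at x = 4.5:
  p_A = 0.02549
  p_B = 0.0526334
  p_C = 0.345672
Prior × likelihood for each component:
  π_A·p_A = 0.08 × 0.02549 = 0.0020392
  π_B·p_B = 0.77 × 0.0526334 = 0.0405277
  π_C·p_C = 0.15 × 0.345672 = 0.0518509
Normaliser: 0.0020392 + 0.0405277 + 0.0518509 = 0.0944178
Responsibility of Class A: 0.0020392 / 0.0944178 ≈ 0.022

0.022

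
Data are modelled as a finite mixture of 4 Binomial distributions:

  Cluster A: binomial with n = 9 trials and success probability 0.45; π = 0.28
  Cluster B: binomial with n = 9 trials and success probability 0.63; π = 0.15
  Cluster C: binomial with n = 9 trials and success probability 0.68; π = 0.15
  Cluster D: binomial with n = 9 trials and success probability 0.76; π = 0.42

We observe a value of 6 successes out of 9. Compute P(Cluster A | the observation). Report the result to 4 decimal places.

By Bayes' theorem, P(k | x) = w_k f_k(x) / Σ_j w_j f_j(x).
Component likelihoods at x = 6 successes out of 9:
  f_A = C(9,6)·0.45^6·0.55^3 = 84·0.00830377·0.166375 = 0.116049
  f_B = C(9,6)·0.63^6·0.37^3 = 84·0.0625235·0.050653 = 0.266028
  f_C = C(9,6)·0.68^6·0.32^3 = 84·0.0988675·0.032768 = 0.272134
  f_D = C(9,6)·0.76^6·0.24^3 = 84·0.1927·0.013824 = 0.223766
Prior × likelihood for each component:
  w_A·f_A = 0.28 × 0.116049 = 0.0324938
  w_B·f_B = 0.15 × 0.266028 = 0.0399042
  w_C·f_C = 0.15 × 0.272134 = 0.0408201
  w_D·f_D = 0.42 × 0.223766 = 0.0939818
Denominator: 0.0324938 + 0.0399042 + 0.0408201 + 0.0939818 = 0.2072
So the posterior for Cluster A is 0.0324938 / 0.2072 ≈ 0.1568.

0.1568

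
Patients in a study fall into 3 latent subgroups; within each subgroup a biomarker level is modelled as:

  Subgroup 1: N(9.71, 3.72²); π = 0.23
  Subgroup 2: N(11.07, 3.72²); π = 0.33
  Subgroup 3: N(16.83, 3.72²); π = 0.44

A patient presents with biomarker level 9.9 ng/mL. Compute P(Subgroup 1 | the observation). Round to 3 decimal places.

0.370

Posterior ∝ prior × likelihood, so P(k | x) ∝ P(Z=k) f_k(x); normalise over all components.
Normal densities:
  f_1 = (1/(3.72·√(2π)))·exp(−(9.9−9.71)²/(2·3.72²)) = 0.107243·exp(-0.00130) = 0.107103
  f_2 = (1/(3.72·√(2π)))·exp(−(9.9−11.07)²/(2·3.72²)) = 0.107243·exp(-0.04946) = 0.102067
  f_3 = (1/(3.72·√(2π)))·exp(−(9.9−16.83)²/(2·3.72²)) = 0.107243·exp(-1.73520) = 0.0189137
Unnormalised posteriors:
  P(Z=1)·f_1 = 0.23 × 0.107103 = 0.0246336
  P(Z=2)·f_2 = 0.33 × 0.102067 = 0.0336822
  P(Z=3)·f_3 = 0.44 × 0.0189137 = 0.00832205
Sum: 0.0246336 + 0.0336822 + 0.00832205 = 0.0666379
P(Subgroup 1 | 9.9 ng/mL) = 0.0246336 / 0.0666379 ≈ 0.370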